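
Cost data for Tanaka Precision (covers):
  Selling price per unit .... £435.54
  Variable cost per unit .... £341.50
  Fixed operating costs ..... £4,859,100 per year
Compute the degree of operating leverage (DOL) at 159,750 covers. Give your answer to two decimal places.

1.48

Contribution at this volume is 159,750 × £94.04 = £15,022,890.00.
Subtracting fixed costs: EBIT = £15,022,890.00 − £4,859,100 = £10,163,790.00.
DOL = contribution ÷ EBIT = £15,022,890.00 ÷ £10,163,790.00 = 1.4781.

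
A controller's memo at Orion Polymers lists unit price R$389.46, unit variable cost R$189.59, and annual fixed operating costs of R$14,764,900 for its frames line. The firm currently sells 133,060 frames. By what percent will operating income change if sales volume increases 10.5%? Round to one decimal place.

+23.6%

Total contribution margin = 133,060 × R$199.87 = R$26,594,702.20.
Subtracting fixed costs: EBIT = R$26,594,702.20 − R$14,764,900 = R$11,829,802.20.
DOL = contribution ÷ EBIT = R$26,594,702.20 ÷ R$11,829,802.20 = 2.2481.
So EBIT moves 2.2481 × (+10.5%) = +23.6%.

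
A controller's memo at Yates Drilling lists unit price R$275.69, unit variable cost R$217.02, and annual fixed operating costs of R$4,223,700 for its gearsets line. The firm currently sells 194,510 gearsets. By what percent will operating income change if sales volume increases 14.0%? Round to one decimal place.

Total contribution margin = 194,510 × R$58.67 = R$11,411,901.70.
Subtracting fixed costs: EBIT = R$11,411,901.70 − R$4,223,700 = R$7,188,201.70.
Degree of operating leverage = R$11,411,901.70 / R$7,188,201.70 = 1.5876.
So EBIT moves 1.5876 × (+14.0%) = +22.2%.

+22.2%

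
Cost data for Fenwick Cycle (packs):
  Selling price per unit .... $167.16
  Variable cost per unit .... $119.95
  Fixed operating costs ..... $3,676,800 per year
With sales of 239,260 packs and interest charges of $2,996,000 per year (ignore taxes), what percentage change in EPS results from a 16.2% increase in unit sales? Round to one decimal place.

Contribution at this volume is 239,260 × $47.21 = $11,295,464.60.
Operating income = contribution − fixed costs = $11,295,464.60 − $3,676,800 = $7,618,664.60.
After interest of $2,996,000.00, pre-tax earnings = $4,622,664.60.
Degree of combined leverage = contribution ÷ (EBIT − I) = $11,295,464.60 ÷ $4,622,664.60 = 2.4435.
%ΔEPS = DCL × %ΔSales = 2.4435 × +16.2% = +39.6%.

+39.6%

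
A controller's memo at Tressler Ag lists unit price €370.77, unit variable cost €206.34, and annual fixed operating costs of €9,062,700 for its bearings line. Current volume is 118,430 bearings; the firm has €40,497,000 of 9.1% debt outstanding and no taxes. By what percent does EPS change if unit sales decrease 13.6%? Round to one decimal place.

Contribution at this volume is 118,430 × €164.43 = €19,473,444.90.
Operating income = contribution − fixed costs = €19,473,444.90 − €9,062,700 = €10,410,744.90.
Interest = €3,685,227.00, so EBIT − I = €6,725,517.90.
DCL = total CM / (EBIT − I) = €19,473,444.90 / €6,725,517.90 = 2.8955.
EPS therefore changes by 2.8955 × (-13.6%) = -39.4%.

-39.4%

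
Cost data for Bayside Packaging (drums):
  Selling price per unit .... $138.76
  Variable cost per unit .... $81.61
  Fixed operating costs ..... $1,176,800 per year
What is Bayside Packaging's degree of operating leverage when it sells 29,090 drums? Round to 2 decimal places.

Contribution at this volume is 29,090 × $57.15 = $1,662,493.50.
Subtracting fixed costs: EBIT = $1,662,493.50 − $1,176,800 = $485,693.50.
DOL = contribution ÷ EBIT = $1,662,493.50 ÷ $485,693.50 = 3.4229.

3.42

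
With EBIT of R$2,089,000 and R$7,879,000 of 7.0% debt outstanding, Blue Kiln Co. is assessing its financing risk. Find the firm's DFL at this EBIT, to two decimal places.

1.36

Annual interest charges come to R$551,530.00.
Degree of financial leverage = EBIT / (EBIT − interest) = R$2,089,000 / R$1,537,470.00 = 1.3587.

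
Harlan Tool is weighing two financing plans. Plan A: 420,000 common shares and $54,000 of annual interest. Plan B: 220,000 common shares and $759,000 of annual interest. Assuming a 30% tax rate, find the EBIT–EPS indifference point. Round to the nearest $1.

$1,534,500

At indifference, (EBIT − 54,000)(1 − t)/420,000 = (EBIT − 759,000)(1 − t)/220,000.
The (1 − t) factor cancels: (EBIT − 54,000) × 220,000 = (EBIT − 759,000) × 420,000.
Solving, EBIT = (759,000·420,000 − 54,000·220,000) / (420,000 − 220,000) = 306,900,000,000 / 200,000 = 1,534,500.00.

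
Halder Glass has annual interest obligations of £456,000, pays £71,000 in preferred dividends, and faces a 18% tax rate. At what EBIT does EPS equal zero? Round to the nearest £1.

£542,585

Preferred dividends are paid after tax, so their pre-tax equivalent is £71,000 ÷ (1 − 0.18) = £86,585.37.
Financial break-even EBIT = interest + D_p ÷ (1 − t) = £456,000 + £86,585.37 = £542,585.37.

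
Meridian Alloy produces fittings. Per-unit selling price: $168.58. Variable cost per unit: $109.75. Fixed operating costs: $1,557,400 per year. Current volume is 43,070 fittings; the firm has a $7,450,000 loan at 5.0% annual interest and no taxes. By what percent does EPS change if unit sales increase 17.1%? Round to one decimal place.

Total contribution margin = 43,070 × $58.83 = $2,533,808.10.
Subtracting fixed costs: EBIT = $2,533,808.10 − $1,557,400 = $976,408.10.
After interest of $372,500.00, pre-tax earnings = $603,908.10.
Degree of combined leverage = contribution ÷ (EBIT − I) = $2,533,808.10 ÷ $603,908.10 = 4.1957.
EPS therefore changes by 4.1957 × (+17.1%) = +71.7%.

+71.7%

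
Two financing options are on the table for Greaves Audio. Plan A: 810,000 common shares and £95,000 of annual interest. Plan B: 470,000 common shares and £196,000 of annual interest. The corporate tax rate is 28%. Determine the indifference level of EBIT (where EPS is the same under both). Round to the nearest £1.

£335,618

At indifference, (EBIT − 95,000)(1 − t)/810,000 = (EBIT − 196,000)(1 − t)/470,000.
The (1 − t) factor cancels: (EBIT − 95,000) × 470,000 = (EBIT − 196,000) × 810,000.
Solving, EBIT = (196,000·810,000 − 95,000·470,000) / (810,000 − 470,000) = 114,110,000,000 / 340,000 = 335,617.65.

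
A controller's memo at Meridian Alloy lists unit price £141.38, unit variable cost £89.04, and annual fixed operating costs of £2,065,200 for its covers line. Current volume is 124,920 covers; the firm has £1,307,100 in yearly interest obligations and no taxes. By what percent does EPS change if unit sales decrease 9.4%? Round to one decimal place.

-19.4%

Contribution at this volume is 124,920 × £52.34 = £6,538,312.80.
Subtracting fixed costs: EBIT = £6,538,312.80 − £2,065,200 = £4,473,112.80.
After interest of £1,307,100.00, pre-tax earnings = £3,166,012.80.
Degree of combined leverage = contribution ÷ (EBIT − I) = £6,538,312.80 ÷ £3,166,012.80 = 2.0652.
%ΔEPS = DCL × %ΔSales = 2.0652 × -9.4% = -19.4%.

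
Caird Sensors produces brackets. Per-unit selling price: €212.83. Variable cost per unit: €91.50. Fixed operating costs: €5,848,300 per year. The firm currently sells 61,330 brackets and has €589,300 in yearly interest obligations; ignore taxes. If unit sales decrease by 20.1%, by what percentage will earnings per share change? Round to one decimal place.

Contribution at this volume is 61,330 × €121.33 = €7,441,168.90.
EBIT = €7,441,168.90 − €5,848,300 = €1,592,868.90.
After interest of €589,300.00, pre-tax earnings = €1,003,568.90.
DCL = total CM / (EBIT − I) = €7,441,168.90 / €1,003,568.90 = 7.4147.
%ΔEPS = DCL × %ΔSales = 7.4147 × -20.1% = -149.0%.

-149.0%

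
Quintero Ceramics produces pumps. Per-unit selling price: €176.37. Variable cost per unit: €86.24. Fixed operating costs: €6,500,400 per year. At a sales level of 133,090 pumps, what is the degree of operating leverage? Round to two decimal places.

Total contribution margin = 133,090 × €90.13 = €11,995,401.70.
Operating income = contribution − fixed costs = €11,995,401.70 − €6,500,400 = €5,495,001.70.
Degree of operating leverage = €11,995,401.70 / €5,495,001.70 = 2.1830.

2.18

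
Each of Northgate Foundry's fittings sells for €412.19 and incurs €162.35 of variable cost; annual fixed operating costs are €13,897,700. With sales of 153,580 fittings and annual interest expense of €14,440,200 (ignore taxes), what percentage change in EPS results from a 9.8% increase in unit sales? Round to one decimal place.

Contribution at this volume is 153,580 × €249.84 = €38,370,427.20.
Operating income = contribution − fixed costs = €38,370,427.20 − €13,897,700 = €24,472,727.20.
After interest of €14,440,200.00, pre-tax earnings = €10,032,527.20.
Degree of combined leverage = contribution ÷ (EBIT − I) = €38,370,427.20 ÷ €10,032,527.20 = 3.8246.
EPS therefore changes by 3.8246 × (+9.8%) = +37.5%.

+37.5%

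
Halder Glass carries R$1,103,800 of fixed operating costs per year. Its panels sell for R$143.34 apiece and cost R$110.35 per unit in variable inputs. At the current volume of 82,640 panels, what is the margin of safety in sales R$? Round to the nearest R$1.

Each unit contributes R$143.34 − R$110.35 = R$32.99. Break-even units = R$1,103,800 ÷ R$32.99 = 33,458.62; break-even revenue = 33,458.62 × R$143.34 = R$4,795,959.14.
Current sales = 82,640 × R$143.34 = R$11,845,617.60.
Margin of safety = R$11,845,617.60 − R$4,795,959.14 = R$7,049,658.

R$7,049,658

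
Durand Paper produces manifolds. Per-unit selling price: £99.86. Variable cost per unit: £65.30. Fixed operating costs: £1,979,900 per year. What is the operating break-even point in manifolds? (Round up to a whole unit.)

57,289 manifolds

Contribution margin per unit = £99.86 − £65.30 = £34.56.
Break-even Q = £1,979,900 / £34.56 = 57,288.77 → 57,289 manifolds.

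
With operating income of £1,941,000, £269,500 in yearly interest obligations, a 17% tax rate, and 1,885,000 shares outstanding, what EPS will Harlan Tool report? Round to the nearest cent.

Pre-tax income = £1,941,000 − £269,500.00 = £1,671,500.00.
Net income = £1,671,500.00 × (1 − 0.17) = £1,387,345.00.
Per share: £1,387,345.00 / 1,885,000 shares = £0.74.

£0.74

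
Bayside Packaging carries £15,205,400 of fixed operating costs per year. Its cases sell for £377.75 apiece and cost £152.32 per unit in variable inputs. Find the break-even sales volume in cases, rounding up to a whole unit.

67,451 cases

Unit CM = price − variable cost = £377.75 − £152.32 = £225.43.
Break-even volume = fixed costs ÷ CM per unit = £15,205,400 ÷ £225.43 = 67,450.65, so 67,451 cases.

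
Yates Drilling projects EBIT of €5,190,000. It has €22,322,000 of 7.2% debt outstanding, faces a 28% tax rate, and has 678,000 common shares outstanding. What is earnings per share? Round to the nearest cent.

€3.80

Interest = €1,607,184.00, so EBT = €5,190,000 − €1,607,184.00 = €3,582,816.00.
After tax at 28%: net income = €3,582,816.00 × 0.72 = €2,579,627.52.
EPS = €2,579,627.52 ÷ 678,000 = €3.80.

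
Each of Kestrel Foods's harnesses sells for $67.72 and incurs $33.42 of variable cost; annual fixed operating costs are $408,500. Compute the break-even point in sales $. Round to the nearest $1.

$806,520

CM per unit = $67.72 − $33.42 = $34.30; CM ratio = $34.30 / $67.72 = 0.5065.
Break-even sales = FC ÷ CM ratio = $408,500 × $67.72 / $34.30 = $806,520.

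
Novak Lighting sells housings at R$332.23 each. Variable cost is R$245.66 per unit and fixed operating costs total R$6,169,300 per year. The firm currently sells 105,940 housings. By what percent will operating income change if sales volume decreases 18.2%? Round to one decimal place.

-55.6%

At 105,940 units, contribution = 105,940 × R$86.57 = R$9,171,225.80.
Subtracting fixed costs: EBIT = R$9,171,225.80 − R$6,169,300 = R$3,001,925.80.
So DOL = total CM / EBIT = R$9,171,225.80 / R$3,001,925.80 = 3.0551.
So EBIT moves 3.0551 × (-18.2%) = -55.6%.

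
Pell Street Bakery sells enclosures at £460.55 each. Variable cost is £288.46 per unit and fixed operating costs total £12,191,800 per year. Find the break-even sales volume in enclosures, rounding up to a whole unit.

70,846 enclosures

Each unit contributes £460.55 − £288.46 = £172.09.
Units to break even: £12,191,800 ÷ £172.09 = 70,845.49, rounded up to 70,846.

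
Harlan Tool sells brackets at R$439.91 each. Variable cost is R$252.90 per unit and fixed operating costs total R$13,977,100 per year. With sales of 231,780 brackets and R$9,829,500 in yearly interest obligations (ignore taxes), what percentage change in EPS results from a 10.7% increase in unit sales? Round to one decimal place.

Total contribution margin = 231,780 × R$187.01 = R$43,345,177.80.
EBIT = R$43,345,177.80 − R$13,977,100 = R$29,368,077.80.
Interest = R$9,829,500.00, so EBIT − I = R$19,538,577.80.
DCL = total CM / (EBIT − I) = R$43,345,177.80 / R$19,538,577.80 = 2.2184.
%ΔEPS = DCL × %ΔSales = 2.2184 × +10.7% = +23.7%.

+23.7%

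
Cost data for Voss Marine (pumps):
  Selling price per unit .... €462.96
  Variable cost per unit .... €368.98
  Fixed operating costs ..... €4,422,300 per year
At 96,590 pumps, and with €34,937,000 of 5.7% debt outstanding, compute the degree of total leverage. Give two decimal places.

Total contribution margin = 96,590 × €93.98 = €9,077,528.20.
EBIT = €9,077,528.20 − €4,422,300 = €4,655,228.20. Interest = €1,991,409.00.
DOL = €9,077,528.20 ÷ €4,655,228.20 = 1.9500; DFL = €4,655,228.20 ÷ €2,663,819.20 = 1.7476.
Combined leverage = 1.9500 × 1.7476 = 3.4078.

3.41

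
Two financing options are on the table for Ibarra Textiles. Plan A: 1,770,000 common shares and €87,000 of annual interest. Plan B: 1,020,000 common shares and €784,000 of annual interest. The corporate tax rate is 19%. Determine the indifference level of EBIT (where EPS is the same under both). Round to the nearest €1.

At indifference, (EBIT − 87,000)(1 − t)/1,770,000 = (EBIT − 784,000)(1 − t)/1,020,000.
Cancelling (1 − t) and cross-multiplying: 1,020,000·(EBIT − 87,000) = 1,770,000·(EBIT − 784,000).
EBIT × (1,770,000 − 1,020,000) = 784,000 × 1,770,000 − 87,000 × 1,020,000 = 1,298,940,000,000, so EBIT = 1,298,940,000,000 ÷ 750,000 = 1,731,920.00.

€1,731,920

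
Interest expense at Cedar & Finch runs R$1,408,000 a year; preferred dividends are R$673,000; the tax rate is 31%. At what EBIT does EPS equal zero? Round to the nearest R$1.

Preferred dividends are paid after tax, so their pre-tax equivalent is R$673,000 ÷ (1 − 0.31) = R$975,362.32.
EPS = 0 when EBIT covers interest plus the pre-tax preferred burden: R$1,408,000 + R$975,362.32 = R$2,383,362.32.

R$2,383,362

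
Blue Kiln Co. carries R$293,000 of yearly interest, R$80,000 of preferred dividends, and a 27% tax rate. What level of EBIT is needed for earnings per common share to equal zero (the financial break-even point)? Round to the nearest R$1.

R$402,589

Grossing the preferred dividend up to pre-tax terms: R$80,000 / (1 − 0.27) = R$109,589.04.
Financial break-even EBIT = interest + D_p ÷ (1 − t) = R$293,000 + R$109,589.04 = R$402,589.04.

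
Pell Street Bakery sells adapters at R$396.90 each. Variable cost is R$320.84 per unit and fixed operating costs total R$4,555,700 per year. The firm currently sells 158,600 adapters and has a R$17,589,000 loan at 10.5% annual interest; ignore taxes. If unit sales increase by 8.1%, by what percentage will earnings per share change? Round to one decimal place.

Contribution at this volume is 158,600 × R$76.06 = R$12,063,116.00.
Operating income = contribution − fixed costs = R$12,063,116.00 − R$4,555,700 = R$7,507,416.00.
After interest of R$1,846,845.00, pre-tax earnings = R$5,660,571.00.
Degree of combined leverage = contribution ÷ (EBIT − I) = R$12,063,116.00 ÷ R$5,660,571.00 = 2.1311.
EPS therefore changes by 2.1311 × (+8.1%) = +17.3%.

+17.3%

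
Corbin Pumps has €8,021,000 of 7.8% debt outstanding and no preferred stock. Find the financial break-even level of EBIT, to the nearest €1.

€625,638

Annual interest = 7.8% × €8,021,000 = €625,638.00.
With no preferred dividends, EPS = 0 when EBIT exactly covers interest, so the financial break-even EBIT is €625,638.00.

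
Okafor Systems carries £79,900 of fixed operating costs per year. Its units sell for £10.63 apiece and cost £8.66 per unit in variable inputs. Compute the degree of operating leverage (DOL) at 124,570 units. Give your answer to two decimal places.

1.48

At 124,570 units, contribution = 124,570 × £1.97 = £245,402.90.
EBIT = £245,402.90 − £79,900 = £165,502.90.
Degree of operating leverage = £245,402.90 / £165,502.90 = 1.4828.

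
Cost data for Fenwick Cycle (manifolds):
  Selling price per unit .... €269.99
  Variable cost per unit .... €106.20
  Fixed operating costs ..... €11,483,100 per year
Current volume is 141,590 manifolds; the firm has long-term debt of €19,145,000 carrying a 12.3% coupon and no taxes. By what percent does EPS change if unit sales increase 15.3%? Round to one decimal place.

+37.9%

At 141,590 units, contribution = 141,590 × €163.79 = €23,191,026.10.
Operating income = contribution − fixed costs = €23,191,026.10 − €11,483,100 = €11,707,926.10.
Interest = €2,354,835.00, so EBIT − I = €9,353,091.10.
Degree of combined leverage = contribution ÷ (EBIT − I) = €23,191,026.10 ÷ €9,353,091.10 = 2.4795.
EPS therefore changes by 2.4795 × (+15.3%) = +37.9%.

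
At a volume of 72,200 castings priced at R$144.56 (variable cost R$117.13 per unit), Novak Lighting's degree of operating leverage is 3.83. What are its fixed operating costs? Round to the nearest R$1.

R$1,463,358

Total contribution margin = 72,200 × R$27.43 = R$1,980,446.00.
DOL = contribution / EBIT, so EBIT = R$1,980,446.00 / 3.83 = R$517,087.73.
And FC = contribution − EBIT = R$1,980,446.00 − R$517,087.73 = R$1,463,358.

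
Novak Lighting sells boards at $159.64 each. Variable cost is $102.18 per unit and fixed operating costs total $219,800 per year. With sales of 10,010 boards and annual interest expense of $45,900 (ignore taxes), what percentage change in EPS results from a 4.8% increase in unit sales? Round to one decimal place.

+8.9%

At 10,010 units, contribution = 10,010 × $57.46 = $575,174.60.
Operating income = contribution − fixed costs = $575,174.60 − $219,800 = $355,374.60.
After interest of $45,900.00, pre-tax earnings = $309,474.60.
DCL = total CM / (EBIT − I) = $575,174.60 / $309,474.60 = 1.8586.
%ΔEPS = DCL × %ΔSales = 1.8586 × +4.8% = +8.9%.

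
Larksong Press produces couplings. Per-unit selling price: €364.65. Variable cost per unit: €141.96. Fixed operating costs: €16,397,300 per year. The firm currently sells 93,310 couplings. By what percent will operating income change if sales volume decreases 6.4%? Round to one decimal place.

Contribution at this volume is 93,310 × €222.69 = €20,779,203.90.
Subtracting fixed costs: EBIT = €20,779,203.90 − €16,397,300 = €4,381,903.90.
DOL = contribution ÷ EBIT = €20,779,203.90 ÷ €4,381,903.90 = 4.7420.
So EBIT moves 4.7420 × (-6.4%) = -30.3%.

-30.3%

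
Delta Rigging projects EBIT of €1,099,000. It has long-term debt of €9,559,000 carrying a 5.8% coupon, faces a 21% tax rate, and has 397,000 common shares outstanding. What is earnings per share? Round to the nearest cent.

€1.08

Pre-tax income = €1,099,000 − €554,422.00 = €544,578.00.
After tax at 21%: net income = €544,578.00 × 0.79 = €430,216.62.
EPS = €430,216.62 ÷ 397,000 = €1.08.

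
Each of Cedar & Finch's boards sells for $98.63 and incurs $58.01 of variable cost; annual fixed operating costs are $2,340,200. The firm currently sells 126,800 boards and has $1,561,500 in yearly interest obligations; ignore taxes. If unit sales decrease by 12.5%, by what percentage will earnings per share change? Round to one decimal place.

Contribution at this volume is 126,800 × $40.62 = $5,150,616.00.
EBIT = $5,150,616.00 − $2,340,200 = $2,810,416.00.
Interest = $1,561,500.00, so EBIT − I = $1,248,916.00.
DCL = total CM / (EBIT − I) = $5,150,616.00 / $1,248,916.00 = 4.1241.
%ΔEPS = DCL × %ΔSales = 4.1241 × -12.5% = -51.6%.

-51.6%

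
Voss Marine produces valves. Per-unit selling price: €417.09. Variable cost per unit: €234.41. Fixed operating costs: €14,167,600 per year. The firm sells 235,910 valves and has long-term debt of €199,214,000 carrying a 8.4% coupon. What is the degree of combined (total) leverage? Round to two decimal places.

3.53

At 235,910 units, contribution = 235,910 × €182.68 = €43,096,038.80.
Subtracting fixed costs: EBIT = €43,096,038.80 − €14,167,600 = €28,928,438.80. Interest = €16,733,976.00.
DOL = €43,096,038.80 ÷ €28,928,438.80 = 1.4897; DFL = €28,928,438.80 ÷ €12,194,462.80 = 2.3723.
Combined leverage = 1.4897 × 2.3723 = 3.5340.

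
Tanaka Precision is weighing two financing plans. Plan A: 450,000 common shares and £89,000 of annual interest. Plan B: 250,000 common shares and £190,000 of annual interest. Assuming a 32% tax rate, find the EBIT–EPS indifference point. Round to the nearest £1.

£316,250

Set EPS_A = EPS_B: (EBIT − £89,000)(1 − 0.32) ÷ 450,000 = (EBIT − £190,000)(1 − 0.32) ÷ 250,000.
The (1 − t) factor cancels: (EBIT − 89,000) × 250,000 = (EBIT − 190,000) × 450,000.
EBIT × (450,000 − 250,000) = 190,000 × 450,000 − 89,000 × 250,000 = 63,250,000,000, so EBIT = 63,250,000,000 ÷ 200,000 = 316,250.00.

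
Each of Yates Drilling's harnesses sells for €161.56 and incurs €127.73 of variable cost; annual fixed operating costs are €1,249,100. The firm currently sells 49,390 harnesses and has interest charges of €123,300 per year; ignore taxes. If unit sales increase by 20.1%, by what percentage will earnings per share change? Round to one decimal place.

+112.5%

At 49,390 units, contribution = 49,390 × €33.83 = €1,670,863.70.
Operating income = contribution − fixed costs = €1,670,863.70 − €1,249,100 = €421,763.70.
Interest = €123,300.00, so EBIT − I = €298,463.70.
DCL = total CM / (EBIT − I) = €1,670,863.70 / €298,463.70 = 5.5982.
EPS therefore changes by 5.5982 × (+20.1%) = +112.5%.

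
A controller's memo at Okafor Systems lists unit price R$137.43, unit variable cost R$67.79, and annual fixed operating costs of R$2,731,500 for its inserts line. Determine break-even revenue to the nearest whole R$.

R$5,390,437

Contribution margin per unit = R$137.43 − R$67.79 = R$69.64, a CM ratio of R$69.64 ÷ R$137.43 = 0.5067.
Break-even revenue = fixed costs × price ÷ CM = R$2,731,500 × R$137.43 ÷ R$69.64 = R$5,390,437.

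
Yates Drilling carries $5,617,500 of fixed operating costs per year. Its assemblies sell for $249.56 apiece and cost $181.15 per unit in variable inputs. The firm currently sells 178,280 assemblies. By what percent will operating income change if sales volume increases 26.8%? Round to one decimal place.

At 178,280 units, contribution = 178,280 × $68.41 = $12,196,134.80.
EBIT = $12,196,134.80 − $5,617,500 = $6,578,634.80.
DOL = contribution ÷ EBIT = $12,196,134.80 ÷ $6,578,634.80 = 1.8539.
So EBIT moves 1.8539 × (+26.8%) = +49.7%.

+49.7%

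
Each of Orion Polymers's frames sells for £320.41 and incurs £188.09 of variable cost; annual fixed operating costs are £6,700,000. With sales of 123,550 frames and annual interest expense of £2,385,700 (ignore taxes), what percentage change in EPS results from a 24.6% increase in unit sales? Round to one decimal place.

Total contribution margin = 123,550 × £132.32 = £16,348,136.00.
EBIT = £16,348,136.00 − £6,700,000 = £9,648,136.00.
After interest of £2,385,700.00, pre-tax earnings = £7,262,436.00.
DCL = total CM / (EBIT − I) = £16,348,136.00 / £7,262,436.00 = 2.2511.
EPS therefore changes by 2.2511 × (+24.6%) = +55.4%.

+55.4%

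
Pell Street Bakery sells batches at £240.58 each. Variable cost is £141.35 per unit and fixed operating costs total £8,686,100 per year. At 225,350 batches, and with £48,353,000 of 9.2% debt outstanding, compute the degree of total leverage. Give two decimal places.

At 225,350 units, contribution = 225,350 × £99.23 = £22,361,480.50.
Operating income = contribution − fixed costs = £22,361,480.50 − £8,686,100 = £13,675,380.50. Interest = £4,448,476.00.
DOL = £22,361,480.50 ÷ £13,675,380.50 = 1.6352; DFL = £13,675,380.50 ÷ £9,226,904.50 = 1.4821.
Combined leverage = 1.6352 × 1.4821 = 2.4235.

2.42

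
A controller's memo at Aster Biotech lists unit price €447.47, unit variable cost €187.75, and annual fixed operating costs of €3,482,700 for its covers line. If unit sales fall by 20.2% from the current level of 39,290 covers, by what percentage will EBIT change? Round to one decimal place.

Contribution at this volume is 39,290 × €259.72 = €10,204,398.80.
Subtracting fixed costs: EBIT = €10,204,398.80 − €3,482,700 = €6,721,698.80.
So DOL = total CM / EBIT = €10,204,398.80 / €6,721,698.80 = 1.5181.
Operating income changes by 1.5181 × -20.2% = -30.7%.

-30.7%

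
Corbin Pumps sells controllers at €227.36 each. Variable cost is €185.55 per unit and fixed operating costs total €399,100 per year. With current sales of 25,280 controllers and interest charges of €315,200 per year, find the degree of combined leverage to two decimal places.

At 25,280 units, contribution = 25,280 × €41.81 = €1,056,956.80.
Operating income = contribution − fixed costs = €1,056,956.80 − €399,100 = €657,856.80. Interest = €315,200.00.
DOL = €1,056,956.80 ÷ €657,856.80 = 1.6067; DFL = €657,856.80 ÷ €342,656.80 = 1.9199.
Combined leverage = 1.6067 × 1.9199 = 3.0847.

3.08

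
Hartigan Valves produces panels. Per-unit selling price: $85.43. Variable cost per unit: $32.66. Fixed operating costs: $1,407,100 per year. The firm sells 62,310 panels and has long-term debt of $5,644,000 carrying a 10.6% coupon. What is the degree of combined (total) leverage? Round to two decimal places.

Contribution at this volume is 62,310 × $52.77 = $3,288,098.70.
EBIT = $3,288,098.70 − $1,407,100 = $1,880,998.70. Interest = $598,264.00.
DOL = $3,288,098.70 ÷ $1,880,998.70 = 1.7481; DFL = $1,880,998.70 ÷ $1,282,734.70 = 1.4664.
Combined leverage = 1.7481 × 1.4664 = 2.5634.

2.56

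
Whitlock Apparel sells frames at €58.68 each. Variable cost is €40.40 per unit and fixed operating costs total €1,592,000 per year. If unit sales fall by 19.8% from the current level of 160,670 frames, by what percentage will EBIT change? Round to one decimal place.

Total contribution margin = 160,670 × €18.28 = €2,937,047.60.
EBIT = €2,937,047.60 − €1,592,000 = €1,345,047.60.
DOL = contribution ÷ EBIT = €2,937,047.60 ÷ €1,345,047.60 = 2.1836.
%ΔEBIT = DOL × %ΔSales = 2.1836 × -19.8% = -43.2%.

-43.2%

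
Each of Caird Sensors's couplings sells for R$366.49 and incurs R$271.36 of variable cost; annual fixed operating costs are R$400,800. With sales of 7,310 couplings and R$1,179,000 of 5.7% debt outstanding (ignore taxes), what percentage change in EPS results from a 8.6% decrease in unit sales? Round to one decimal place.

-26.3%

Contribution at this volume is 7,310 × R$95.13 = R$695,400.30.
EBIT = R$695,400.30 − R$400,800 = R$294,600.30.
After interest of R$67,203.00, pre-tax earnings = R$227,397.30.
DCL = total CM / (EBIT − I) = R$695,400.30 / R$227,397.30 = 3.0581.
%ΔEPS = DCL × %ΔSales = 3.0581 × -8.6% = -26.3%.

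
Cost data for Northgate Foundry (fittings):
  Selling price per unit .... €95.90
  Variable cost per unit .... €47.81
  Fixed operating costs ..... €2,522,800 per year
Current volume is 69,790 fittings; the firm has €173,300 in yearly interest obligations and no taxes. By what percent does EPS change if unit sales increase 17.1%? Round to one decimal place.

Contribution at this volume is 69,790 × €48.09 = €3,356,201.10.
EBIT = €3,356,201.10 − €2,522,800 = €833,401.10.
After interest of €173,300.00, pre-tax earnings = €660,101.10.
Degree of combined leverage = contribution ÷ (EBIT − I) = €3,356,201.10 ÷ €660,101.10 = 5.0844.
%ΔEPS = DCL × %ΔSales = 5.0844 × +17.1% = +86.9%.

+86.9%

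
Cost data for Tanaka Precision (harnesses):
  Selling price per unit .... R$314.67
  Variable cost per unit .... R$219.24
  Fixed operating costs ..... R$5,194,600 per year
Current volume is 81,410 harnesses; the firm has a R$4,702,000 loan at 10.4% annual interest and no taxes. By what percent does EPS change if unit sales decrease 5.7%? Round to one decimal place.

-21.2%

At 81,410 units, contribution = 81,410 × R$95.43 = R$7,768,956.30.
EBIT = R$7,768,956.30 − R$5,194,600 = R$2,574,356.30.
After interest of R$489,008.00, pre-tax earnings = R$2,085,348.30.
DCL = total CM / (EBIT − I) = R$7,768,956.30 / R$2,085,348.30 = 3.7255.
EPS therefore changes by 3.7255 × (-5.7%) = -21.2%.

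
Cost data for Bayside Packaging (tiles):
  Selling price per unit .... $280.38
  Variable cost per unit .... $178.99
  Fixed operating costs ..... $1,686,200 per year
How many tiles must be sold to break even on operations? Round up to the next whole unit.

Unit CM = price − variable cost = $280.38 − $178.99 = $101.39.
Break-even Q = $1,686,200 / $101.39 = 16,630.83 → 16,631 tiles.

16,631 tiles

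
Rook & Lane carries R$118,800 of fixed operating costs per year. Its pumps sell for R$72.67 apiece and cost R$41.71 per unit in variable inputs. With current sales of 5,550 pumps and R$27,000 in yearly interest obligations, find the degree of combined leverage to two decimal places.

6.60

Total contribution margin = 5,550 × R$30.96 = R$171,828.00.
Operating income = contribution − fixed costs = R$171,828.00 − R$118,800 = R$53,028.00. Interest = R$27,000.00, so EBIT − I = R$26,028.00.
DCL = contribution ÷ (EBIT − I) = R$171,828.00 ÷ R$26,028.00 = 6.6017.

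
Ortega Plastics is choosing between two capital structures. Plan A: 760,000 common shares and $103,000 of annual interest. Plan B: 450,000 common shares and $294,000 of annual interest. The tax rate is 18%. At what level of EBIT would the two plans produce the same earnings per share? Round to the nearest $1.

$571,258

At indifference, (EBIT − 103,000)(1 − t)/760,000 = (EBIT − 294,000)(1 − t)/450,000.
The (1 − t) factor cancels: (EBIT − 103,000) × 450,000 = (EBIT − 294,000) × 760,000.
Solving, EBIT = (294,000·760,000 − 103,000·450,000) / (760,000 − 450,000) = 177,090,000,000 / 310,000 = 571,258.06.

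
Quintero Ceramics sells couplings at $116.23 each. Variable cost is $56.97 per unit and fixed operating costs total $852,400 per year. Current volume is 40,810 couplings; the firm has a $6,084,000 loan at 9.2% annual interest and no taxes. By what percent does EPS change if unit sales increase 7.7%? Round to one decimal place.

Total contribution margin = 40,810 × $59.26 = $2,418,400.60.
Operating income = contribution − fixed costs = $2,418,400.60 − $852,400 = $1,566,000.60.
Interest = $559,728.00, so EBIT − I = $1,006,272.60.
Degree of combined leverage = contribution ÷ (EBIT − I) = $2,418,400.60 ÷ $1,006,272.60 = 2.4033.
EPS therefore changes by 2.4033 × (+7.7%) = +18.5%.

+18.5%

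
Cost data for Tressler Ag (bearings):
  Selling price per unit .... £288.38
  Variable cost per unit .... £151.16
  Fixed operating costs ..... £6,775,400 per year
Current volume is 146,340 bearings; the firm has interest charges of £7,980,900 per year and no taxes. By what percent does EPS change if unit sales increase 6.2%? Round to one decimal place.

Contribution at this volume is 146,340 × £137.22 = £20,080,774.80.
EBIT = £20,080,774.80 − £6,775,400 = £13,305,374.80.
Interest = £7,980,900.00, so EBIT − I = £5,324,474.80.
DCL = total CM / (EBIT − I) = £20,080,774.80 / £5,324,474.80 = 3.7714.
%ΔEPS = DCL × %ΔSales = 3.7714 × +6.2% = +23.4%.

+23.4%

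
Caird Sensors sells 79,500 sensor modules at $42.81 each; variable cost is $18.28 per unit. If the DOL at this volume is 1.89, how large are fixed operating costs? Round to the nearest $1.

$918,318

At 79,500 units, contribution = 79,500 × $24.53 = $1,950,135.00.
DOL = contribution / EBIT, so EBIT = $1,950,135.00 / 1.89 = $1,031,817.46.
Fixed costs = CM − EBIT = $1,950,135.00 − $1,031,817.46 = $918,318.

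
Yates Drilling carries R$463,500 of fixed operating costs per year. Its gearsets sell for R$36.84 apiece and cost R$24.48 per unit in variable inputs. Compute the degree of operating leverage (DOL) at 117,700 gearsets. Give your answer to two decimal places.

1.47

Total contribution margin = 117,700 × R$12.36 = R$1,454,772.00.
EBIT = R$1,454,772.00 − R$463,500 = R$991,272.00.
DOL = contribution ÷ EBIT = R$1,454,772.00 ÷ R$991,272.00 = 1.4676.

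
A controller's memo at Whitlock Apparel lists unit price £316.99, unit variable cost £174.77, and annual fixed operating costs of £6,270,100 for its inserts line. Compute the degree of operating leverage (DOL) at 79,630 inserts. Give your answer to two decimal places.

Total contribution margin = 79,630 × £142.22 = £11,324,978.60.
Operating income = contribution − fixed costs = £11,324,978.60 − £6,270,100 = £5,054,878.60.
So DOL = total CM / EBIT = £11,324,978.60 / £5,054,878.60 = 2.2404.

2.24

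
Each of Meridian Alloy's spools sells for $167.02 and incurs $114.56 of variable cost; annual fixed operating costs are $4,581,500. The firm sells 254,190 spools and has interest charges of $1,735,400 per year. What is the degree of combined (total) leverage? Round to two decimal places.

Total contribution margin = 254,190 × $52.46 = $13,334,807.40.
EBIT = $13,334,807.40 − $4,581,500 = $8,753,307.40. Interest = $1,735,400.00.
DOL = $13,334,807.40 ÷ $8,753,307.40 = 1.5234; DFL = $8,753,307.40 ÷ $7,017,907.40 = 1.2473.
DCL = DOL × DFL = 1.5234 × 1.2473 = 1.9001.

1.90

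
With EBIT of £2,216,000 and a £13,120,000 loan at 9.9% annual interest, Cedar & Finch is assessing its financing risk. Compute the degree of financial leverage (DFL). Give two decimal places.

2.42

Interest = £1,298,880.00.
Degree of financial leverage = EBIT / (EBIT − interest) = £2,216,000 / £917,120.00 = 2.4163.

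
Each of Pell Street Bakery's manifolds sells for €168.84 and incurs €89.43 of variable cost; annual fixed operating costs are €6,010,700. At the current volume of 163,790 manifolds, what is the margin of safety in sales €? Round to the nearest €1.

€14,874,470

Contribution margin per unit = €168.84 − €89.43 = €79.41. Break-even units = €6,010,700 ÷ €79.41 = 75,691.98; break-even revenue = 75,691.98 × €168.84 = €12,779,833.62.
Current sales = 163,790 × €168.84 = €27,654,303.60.
Margin of safety = €27,654,303.60 − €12,779,833.62 = €14,874,470.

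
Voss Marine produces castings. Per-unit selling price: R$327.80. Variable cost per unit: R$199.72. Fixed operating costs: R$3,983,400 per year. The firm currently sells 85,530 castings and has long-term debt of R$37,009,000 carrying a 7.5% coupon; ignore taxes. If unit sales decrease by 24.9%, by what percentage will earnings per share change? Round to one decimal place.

At 85,530 units, contribution = 85,530 × R$128.08 = R$10,954,682.40.
Subtracting fixed costs: EBIT = R$10,954,682.40 − R$3,983,400 = R$6,971,282.40.
After interest of R$2,775,675.00, pre-tax earnings = R$4,195,607.40.
Degree of combined leverage = contribution ÷ (EBIT − I) = R$10,954,682.40 ÷ R$4,195,607.40 = 2.6110.
%ΔEPS = DCL × %ΔSales = 2.6110 × -24.9% = -65.0%.

-65.0%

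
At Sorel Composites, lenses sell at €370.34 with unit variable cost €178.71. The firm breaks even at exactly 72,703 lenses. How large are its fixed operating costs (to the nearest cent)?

€13,932,075.89

Contribution margin per unit = €370.34 − €178.71 = €191.63.
Fixed costs = break-even units × CM = 72,703 × €191.63 = €13,932,075.89.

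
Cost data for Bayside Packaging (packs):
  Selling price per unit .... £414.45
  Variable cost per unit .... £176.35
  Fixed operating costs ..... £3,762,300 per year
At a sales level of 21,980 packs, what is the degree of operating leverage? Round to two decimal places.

Total contribution margin = 21,980 × £238.10 = £5,233,438.00.
Subtracting fixed costs: EBIT = £5,233,438.00 − £3,762,300 = £1,471,138.00.
So DOL = total CM / EBIT = £5,233,438.00 / £1,471,138.00 = 3.5574.

3.56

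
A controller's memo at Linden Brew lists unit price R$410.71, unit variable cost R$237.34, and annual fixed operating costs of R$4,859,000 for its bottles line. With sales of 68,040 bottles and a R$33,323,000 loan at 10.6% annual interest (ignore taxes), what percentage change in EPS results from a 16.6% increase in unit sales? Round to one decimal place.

+57.5%

Total contribution margin = 68,040 × R$173.37 = R$11,796,094.80.
Subtracting fixed costs: EBIT = R$11,796,094.80 − R$4,859,000 = R$6,937,094.80.
After interest of R$3,532,238.00, pre-tax earnings = R$3,404,856.80.
DCL = total CM / (EBIT − I) = R$11,796,094.80 / R$3,404,856.80 = 3.4645.
%ΔEPS = DCL × %ΔSales = 3.4645 × +16.6% = +57.5%.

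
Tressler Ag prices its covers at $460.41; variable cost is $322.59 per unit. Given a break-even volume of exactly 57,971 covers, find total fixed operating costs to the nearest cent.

Each unit contributes $460.41 − $322.59 = $137.82.
Since BE = FC / CM, FC = 57,971 × $137.82 = $7,989,563.22.

$7,989,563.22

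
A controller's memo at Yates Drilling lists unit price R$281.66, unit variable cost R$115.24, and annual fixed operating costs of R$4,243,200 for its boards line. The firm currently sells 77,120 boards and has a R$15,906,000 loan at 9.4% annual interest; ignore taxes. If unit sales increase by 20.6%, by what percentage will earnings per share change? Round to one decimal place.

+37.3%

At 77,120 units, contribution = 77,120 × R$166.42 = R$12,834,310.40.
Subtracting fixed costs: EBIT = R$12,834,310.40 − R$4,243,200 = R$8,591,110.40.
After interest of R$1,495,164.00, pre-tax earnings = R$7,095,946.40.
DCL = total CM / (EBIT − I) = R$12,834,310.40 / R$7,095,946.40 = 1.8087.
EPS therefore changes by 1.8087 × (+20.6%) = +37.3%.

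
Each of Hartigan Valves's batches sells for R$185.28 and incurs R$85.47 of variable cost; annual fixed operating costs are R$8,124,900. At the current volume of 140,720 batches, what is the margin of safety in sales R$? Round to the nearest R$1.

Contribution margin per unit = R$185.28 − R$85.47 = R$99.81. Break-even units = R$8,124,900 ÷ R$99.81 = 81,403.67; break-even revenue = 81,403.67 × R$185.28 = R$15,082,471.42.
Actual sales revenue = 140,720 × R$185.28 = R$26,072,601.60.
Margin of safety = R$26,072,601.60 − R$15,082,471.42 = R$10,990,130.

R$10,990,130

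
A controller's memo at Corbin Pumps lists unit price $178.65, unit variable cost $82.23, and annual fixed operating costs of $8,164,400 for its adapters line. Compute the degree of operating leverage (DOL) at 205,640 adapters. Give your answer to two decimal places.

1.70

Total contribution margin = 205,640 × $96.42 = $19,827,808.80.
EBIT = $19,827,808.80 − $8,164,400 = $11,663,408.80.
Degree of operating leverage = $19,827,808.80 / $11,663,408.80 = 1.7000.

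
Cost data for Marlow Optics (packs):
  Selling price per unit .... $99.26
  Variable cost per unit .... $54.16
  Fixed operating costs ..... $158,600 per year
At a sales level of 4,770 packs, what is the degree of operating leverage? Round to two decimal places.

Total contribution margin = 4,770 × $45.10 = $215,127.00.
EBIT = $215,127.00 − $158,600 = $56,527.00.
DOL = contribution ÷ EBIT = $215,127.00 ÷ $56,527.00 = 3.8057.

3.81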